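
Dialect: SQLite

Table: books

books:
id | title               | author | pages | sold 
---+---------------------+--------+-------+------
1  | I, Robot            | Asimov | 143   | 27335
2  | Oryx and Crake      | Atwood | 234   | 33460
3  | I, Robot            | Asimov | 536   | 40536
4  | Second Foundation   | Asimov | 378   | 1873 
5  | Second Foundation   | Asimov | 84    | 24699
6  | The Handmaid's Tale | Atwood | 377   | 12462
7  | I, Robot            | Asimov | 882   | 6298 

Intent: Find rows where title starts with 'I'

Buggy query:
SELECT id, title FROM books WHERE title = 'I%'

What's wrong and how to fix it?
Bug: '=' compares the literal string including the % character; pattern matching needs LIKE

Fix: Replace '=' with LIKE so 'I%' is treated as a pattern

Corrected query:
SELECT id, title FROM books WHERE title LIKE 'I%'

Result:
id | title   
---+---------
1  | I, Robot
3  | I, Robot
7  | I, Robot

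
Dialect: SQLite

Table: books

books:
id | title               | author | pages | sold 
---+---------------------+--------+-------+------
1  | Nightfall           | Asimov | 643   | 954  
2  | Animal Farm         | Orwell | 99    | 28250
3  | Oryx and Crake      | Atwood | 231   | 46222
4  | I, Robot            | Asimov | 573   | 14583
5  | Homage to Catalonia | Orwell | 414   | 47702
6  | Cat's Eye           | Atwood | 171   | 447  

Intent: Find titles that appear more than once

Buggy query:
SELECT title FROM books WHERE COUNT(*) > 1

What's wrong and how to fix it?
Bug: COUNT(*) is an aggregate and cannot be used in WHERE

Fix: GROUP BY title, then filter groups with HAVING COUNT(*) > 1

Corrected query:
SELECT title FROM books GROUP BY title HAVING COUNT(*) > 1

Result:
(no rows)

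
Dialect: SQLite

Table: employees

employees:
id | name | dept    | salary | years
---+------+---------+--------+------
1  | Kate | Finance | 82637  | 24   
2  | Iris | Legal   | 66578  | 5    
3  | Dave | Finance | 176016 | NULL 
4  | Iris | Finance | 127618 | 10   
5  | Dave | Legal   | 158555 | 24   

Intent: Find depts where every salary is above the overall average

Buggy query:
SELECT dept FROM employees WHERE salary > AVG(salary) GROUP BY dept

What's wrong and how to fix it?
Bug: WHERE evaluates per row before aggregation, so AVG() is unavailable

Fix: Use a subquery for AVG and a HAVING MIN(...) filter so the condition holds for every row in the group

Corrected query:
SELECT dept FROM employees GROUP BY dept HAVING MIN(salary) > (SELECT AVG(salary) FROM employees)

Result:
(no rows)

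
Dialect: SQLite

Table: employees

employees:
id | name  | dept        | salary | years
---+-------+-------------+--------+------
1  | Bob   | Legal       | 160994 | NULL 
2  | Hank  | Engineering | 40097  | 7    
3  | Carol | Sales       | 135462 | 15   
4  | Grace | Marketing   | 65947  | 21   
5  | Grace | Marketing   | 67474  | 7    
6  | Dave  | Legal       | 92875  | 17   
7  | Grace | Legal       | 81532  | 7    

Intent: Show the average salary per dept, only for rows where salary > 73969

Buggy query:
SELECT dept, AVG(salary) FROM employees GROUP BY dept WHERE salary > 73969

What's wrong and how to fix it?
Bug: Row-level WHERE must come before GROUP BY in the clause order

Fix: Move the WHERE clause before GROUP BY

Corrected query:
SELECT dept, AVG(salary) FROM employees WHERE salary > 73969 GROUP BY dept

Result:
dept  | AVG(salary)  
------+--------------
Legal | 111800.333333
Sales | 135462       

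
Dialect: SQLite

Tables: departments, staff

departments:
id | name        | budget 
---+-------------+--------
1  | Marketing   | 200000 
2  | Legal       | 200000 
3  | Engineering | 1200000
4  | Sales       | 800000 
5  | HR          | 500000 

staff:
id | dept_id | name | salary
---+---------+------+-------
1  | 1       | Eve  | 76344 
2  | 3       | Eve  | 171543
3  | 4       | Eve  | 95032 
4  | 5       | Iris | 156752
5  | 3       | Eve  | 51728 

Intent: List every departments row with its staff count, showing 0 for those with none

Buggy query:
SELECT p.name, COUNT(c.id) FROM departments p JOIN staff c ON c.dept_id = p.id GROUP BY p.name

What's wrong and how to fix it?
Bug: An inner join excludes parents with zero children

Fix: Switch to LEFT JOIN to retain unmatched parent rows

Corrected query:
SELECT p.name, COUNT(c.id) FROM departments p LEFT JOIN staff c ON c.dept_id = p.id GROUP BY p.name

Result:
name        | COUNT(c.id)
------------+------------
Engineering | 2          
HR          | 1          
Legal       | 0          
Marketing   | 1          
Sales       | 1          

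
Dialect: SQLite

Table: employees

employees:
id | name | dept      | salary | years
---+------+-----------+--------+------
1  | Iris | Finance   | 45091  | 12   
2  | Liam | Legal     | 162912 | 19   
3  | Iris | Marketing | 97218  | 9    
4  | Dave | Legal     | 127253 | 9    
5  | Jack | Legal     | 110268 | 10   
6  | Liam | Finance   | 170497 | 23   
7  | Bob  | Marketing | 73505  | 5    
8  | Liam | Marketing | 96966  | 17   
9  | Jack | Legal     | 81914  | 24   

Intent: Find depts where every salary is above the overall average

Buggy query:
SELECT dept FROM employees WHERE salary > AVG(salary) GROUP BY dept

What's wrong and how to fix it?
Bug: WHERE evaluates per row before aggregation, so AVG() is unavailable

Fix: Use a subquery for AVG and a HAVING MIN(...) filter so the condition holds for every row in the group

Corrected query:
SELECT dept FROM employees GROUP BY dept HAVING MIN(salary) > (SELECT AVG(salary) FROM employees)

Result:
(no rows)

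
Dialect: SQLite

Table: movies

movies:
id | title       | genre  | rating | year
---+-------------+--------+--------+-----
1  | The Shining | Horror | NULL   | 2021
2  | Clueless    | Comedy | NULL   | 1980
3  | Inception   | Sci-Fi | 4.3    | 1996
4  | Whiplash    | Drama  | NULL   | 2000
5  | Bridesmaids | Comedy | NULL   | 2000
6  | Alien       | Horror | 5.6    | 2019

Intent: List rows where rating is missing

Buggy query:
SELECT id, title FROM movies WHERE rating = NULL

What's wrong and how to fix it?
Bug: '= NULL' is always unknown in SQL three-valued logic, so no rows match

Fix: Replace '= NULL' with 'IS NULL'

Corrected query:
SELECT id, title FROM movies WHERE rating IS NULL

Result:
id | title      
---+------------
1  | The Shining
2  | Clueless   
4  | Whiplash   
5  | Bridesmaids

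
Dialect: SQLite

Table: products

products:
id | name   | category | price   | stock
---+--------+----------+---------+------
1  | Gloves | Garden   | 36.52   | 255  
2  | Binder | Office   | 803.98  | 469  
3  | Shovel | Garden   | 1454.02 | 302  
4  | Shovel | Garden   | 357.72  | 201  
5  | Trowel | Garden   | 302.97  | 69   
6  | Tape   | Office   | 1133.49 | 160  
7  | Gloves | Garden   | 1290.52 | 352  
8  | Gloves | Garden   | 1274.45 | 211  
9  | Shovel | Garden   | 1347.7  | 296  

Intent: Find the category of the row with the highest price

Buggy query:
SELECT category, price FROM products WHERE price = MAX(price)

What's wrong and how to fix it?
Bug: MAX(price) is an aggregate and cannot be used directly in WHERE

Fix: Use a subquery: WHERE price = (SELECT MAX(price) FROM products)

Corrected query:
SELECT category, price FROM products WHERE price = (SELECT MAX(price) FROM products)

Result:
category | price  
---------+--------
Garden   | 1454.02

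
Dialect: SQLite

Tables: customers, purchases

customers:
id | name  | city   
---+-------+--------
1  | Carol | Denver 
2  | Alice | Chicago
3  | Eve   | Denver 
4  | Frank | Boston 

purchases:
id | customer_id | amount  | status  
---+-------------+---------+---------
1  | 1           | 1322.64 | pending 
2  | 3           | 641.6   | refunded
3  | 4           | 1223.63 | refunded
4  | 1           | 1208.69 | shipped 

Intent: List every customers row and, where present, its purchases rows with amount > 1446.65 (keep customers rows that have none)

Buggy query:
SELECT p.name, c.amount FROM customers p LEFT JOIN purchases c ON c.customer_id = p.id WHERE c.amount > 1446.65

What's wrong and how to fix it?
Bug: Filtering c.amount in WHERE discards the NULL rows produced by LEFT JOIN, turning it into an inner join

Fix: Move the right-table condition into the ON clause so unmatched parents are kept

Corrected query:
SELECT p.name, c.amount FROM customers p LEFT JOIN purchases c ON c.customer_id = p.id AND c.amount > 1446.65

Result:
name  | amount
------+-------
Carol | NULL  
Alice | NULL  
Eve   | NULL  
Frank | NULL  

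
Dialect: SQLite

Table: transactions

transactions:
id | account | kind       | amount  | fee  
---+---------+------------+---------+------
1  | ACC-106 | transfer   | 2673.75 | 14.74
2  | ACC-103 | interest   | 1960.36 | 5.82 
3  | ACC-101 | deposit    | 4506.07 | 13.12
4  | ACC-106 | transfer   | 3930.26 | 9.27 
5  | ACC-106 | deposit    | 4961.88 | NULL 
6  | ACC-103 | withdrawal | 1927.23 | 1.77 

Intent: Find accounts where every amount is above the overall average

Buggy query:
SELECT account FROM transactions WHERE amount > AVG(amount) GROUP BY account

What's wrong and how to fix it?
Bug: WHERE evaluates per row before aggregation, so AVG() is unavailable

Fix: Compute the overall average in a scalar subquery and compare each group's MIN against it in HAVING

Corrected query:
SELECT account FROM transactions GROUP BY account HAVING MIN(amount) > (SELECT AVG(amount) FROM transactions)

Result:
account
-------
ACC-101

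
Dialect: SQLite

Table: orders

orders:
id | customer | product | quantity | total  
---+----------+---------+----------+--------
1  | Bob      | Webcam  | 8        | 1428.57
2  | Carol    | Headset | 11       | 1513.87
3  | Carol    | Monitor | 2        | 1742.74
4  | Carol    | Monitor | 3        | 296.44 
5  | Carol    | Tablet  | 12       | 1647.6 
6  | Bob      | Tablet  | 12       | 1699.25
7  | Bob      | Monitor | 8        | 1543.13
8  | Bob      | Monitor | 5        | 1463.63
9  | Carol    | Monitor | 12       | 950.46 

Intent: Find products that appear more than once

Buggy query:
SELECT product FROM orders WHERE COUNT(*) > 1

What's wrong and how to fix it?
Bug: COUNT(*) is an aggregate and cannot be used in WHERE

Fix: Group first, then use HAVING for the count condition

Corrected query:
SELECT product FROM orders GROUP BY product HAVING COUNT(*) > 1

Result:
product
-------
Monitor
Tablet 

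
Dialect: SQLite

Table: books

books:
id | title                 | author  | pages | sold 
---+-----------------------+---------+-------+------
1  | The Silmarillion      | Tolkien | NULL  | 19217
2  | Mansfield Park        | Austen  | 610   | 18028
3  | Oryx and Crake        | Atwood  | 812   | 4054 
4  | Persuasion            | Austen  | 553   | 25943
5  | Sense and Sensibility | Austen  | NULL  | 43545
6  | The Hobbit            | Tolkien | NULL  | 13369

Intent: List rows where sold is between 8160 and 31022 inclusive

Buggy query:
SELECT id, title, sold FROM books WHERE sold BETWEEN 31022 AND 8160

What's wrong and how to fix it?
Bug: The bounds are reversed; BETWEEN a AND b requires a <= b to match anything

Fix: Swap the bounds so the smaller value comes first

Corrected query:
SELECT id, title, sold FROM books WHERE sold BETWEEN 8160 AND 31022

Result:
id | title            | sold 
---+------------------+------
1  | The Silmarillion | 19217
2  | Mansfield Park   | 18028
4  | Persuasion       | 25943
6  | The Hobbit       | 13369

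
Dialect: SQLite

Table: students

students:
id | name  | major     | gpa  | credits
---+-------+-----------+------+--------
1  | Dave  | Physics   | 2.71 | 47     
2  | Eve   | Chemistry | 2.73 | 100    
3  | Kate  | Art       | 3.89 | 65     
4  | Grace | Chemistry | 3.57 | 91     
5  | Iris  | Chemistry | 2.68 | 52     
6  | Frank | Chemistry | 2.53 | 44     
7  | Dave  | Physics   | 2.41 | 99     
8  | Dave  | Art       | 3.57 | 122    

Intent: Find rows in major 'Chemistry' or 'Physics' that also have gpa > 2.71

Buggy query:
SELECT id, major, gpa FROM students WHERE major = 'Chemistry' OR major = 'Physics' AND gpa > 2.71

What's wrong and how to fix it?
Bug: Without parentheses, AND is evaluated before OR, so the gpa filter only applies to the 'Physics' branch

Fix: Group the OR with parentheses (or use IN), then AND the threshold

Corrected query:
SELECT id, major, gpa FROM students WHERE (major = 'Chemistry' OR major = 'Physics') AND gpa > 2.71

Result:
id | major     | gpa 
---+-----------+-----
2  | Chemistry | 2.73
4  | Chemistry | 3.57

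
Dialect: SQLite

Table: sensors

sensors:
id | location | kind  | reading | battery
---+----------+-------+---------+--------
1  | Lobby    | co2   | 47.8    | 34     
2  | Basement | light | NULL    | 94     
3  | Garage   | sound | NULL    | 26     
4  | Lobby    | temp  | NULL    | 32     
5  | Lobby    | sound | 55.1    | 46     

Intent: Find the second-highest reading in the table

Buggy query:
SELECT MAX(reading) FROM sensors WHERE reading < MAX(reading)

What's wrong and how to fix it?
Bug: MAX(reading) on the right of the comparison is an aggregate-in-WHERE error

Fix: Put the inner MAX in a scalar subquery

Corrected query:
SELECT MAX(reading) FROM sensors WHERE reading < (SELECT MAX(reading) FROM sensors)

Result:
MAX(reading)
------------
47.8        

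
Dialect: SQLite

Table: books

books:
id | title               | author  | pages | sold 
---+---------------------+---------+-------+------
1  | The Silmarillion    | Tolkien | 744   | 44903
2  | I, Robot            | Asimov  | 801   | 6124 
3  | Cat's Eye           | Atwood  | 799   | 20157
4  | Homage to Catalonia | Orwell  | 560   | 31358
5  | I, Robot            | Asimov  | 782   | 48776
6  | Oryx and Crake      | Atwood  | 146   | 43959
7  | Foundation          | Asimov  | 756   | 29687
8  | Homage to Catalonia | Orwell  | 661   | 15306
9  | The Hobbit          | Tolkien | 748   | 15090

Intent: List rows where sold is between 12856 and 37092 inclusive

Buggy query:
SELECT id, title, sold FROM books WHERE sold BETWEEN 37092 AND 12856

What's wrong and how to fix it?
Bug: BETWEEN expects the lower bound first; with 37092 AND 12856 the range is empty

Fix: Swap the bounds so the smaller value comes first

Corrected query:
SELECT id, title, sold FROM books WHERE sold BETWEEN 12856 AND 37092

Result:
id | title               | sold 
---+---------------------+------
3  | Cat's Eye           | 20157
4  | Homage to Catalonia | 31358
7  | Foundation          | 29687
8  | Homage to Catalonia | 15306
9  | The Hobbit          | 15090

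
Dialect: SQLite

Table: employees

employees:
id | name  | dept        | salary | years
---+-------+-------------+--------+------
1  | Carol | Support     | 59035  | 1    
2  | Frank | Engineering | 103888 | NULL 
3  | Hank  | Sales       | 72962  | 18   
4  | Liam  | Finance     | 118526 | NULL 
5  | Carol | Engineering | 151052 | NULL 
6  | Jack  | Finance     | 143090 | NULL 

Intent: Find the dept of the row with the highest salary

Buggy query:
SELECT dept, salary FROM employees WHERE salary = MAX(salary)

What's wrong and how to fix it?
Bug: MAX(salary) is an aggregate and cannot be used directly in WHERE

Fix: Wrap MAX in a scalar subquery so WHERE compares against a single value

Corrected query:
SELECT dept, salary FROM employees WHERE salary = (SELECT MAX(salary) FROM employees)

Result:
dept        | salary
------------+-------
Engineering | 151052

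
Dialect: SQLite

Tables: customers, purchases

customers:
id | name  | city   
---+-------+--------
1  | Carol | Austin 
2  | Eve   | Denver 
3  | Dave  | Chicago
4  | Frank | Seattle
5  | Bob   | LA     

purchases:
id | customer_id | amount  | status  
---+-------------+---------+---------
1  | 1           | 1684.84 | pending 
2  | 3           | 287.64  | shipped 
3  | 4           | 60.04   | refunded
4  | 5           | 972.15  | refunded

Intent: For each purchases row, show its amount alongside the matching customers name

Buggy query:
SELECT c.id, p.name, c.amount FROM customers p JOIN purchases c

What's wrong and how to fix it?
Bug: JOIN with no ON clause produces a cartesian product; every purchases row pairs with every customers row

Fix: Add ON c.customer_id = p.id to the JOIN

Corrected query:
SELECT c.id, p.name, c.amount FROM customers p JOIN purchases c ON c.customer_id = p.id

Result:
id | name  | amount 
---+-------+--------
1  | Carol | 1684.84
2  | Dave  | 287.64 
3  | Frank | 60.04  
4  | Bob   | 972.15 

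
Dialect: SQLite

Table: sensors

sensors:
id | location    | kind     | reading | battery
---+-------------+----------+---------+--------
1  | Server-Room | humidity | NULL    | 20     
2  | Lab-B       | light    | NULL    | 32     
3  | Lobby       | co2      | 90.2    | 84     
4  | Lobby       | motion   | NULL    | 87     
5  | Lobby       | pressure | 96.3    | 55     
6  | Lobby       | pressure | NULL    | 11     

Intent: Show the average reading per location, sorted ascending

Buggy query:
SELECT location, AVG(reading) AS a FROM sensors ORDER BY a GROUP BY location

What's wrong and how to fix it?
Bug: ORDER BY appears before GROUP BY; SQL clause order requires GROUP BY first

Fix: Reorder: SELECT … FROM … GROUP BY … ORDER BY …

Corrected query:
SELECT location, AVG(reading) AS a FROM sensors GROUP BY location ORDER BY a

Result:
location    | a    
------------+------
Lab-B       | NULL 
Server-Room | NULL 
Lobby       | 93.25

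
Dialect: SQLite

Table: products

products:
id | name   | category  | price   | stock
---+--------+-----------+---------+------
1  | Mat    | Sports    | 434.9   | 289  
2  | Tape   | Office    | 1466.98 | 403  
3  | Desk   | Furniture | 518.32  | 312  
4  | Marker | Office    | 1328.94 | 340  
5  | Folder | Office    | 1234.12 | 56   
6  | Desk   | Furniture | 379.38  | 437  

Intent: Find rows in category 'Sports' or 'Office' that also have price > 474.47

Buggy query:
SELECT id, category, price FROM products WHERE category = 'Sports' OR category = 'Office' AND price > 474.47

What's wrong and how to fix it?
Bug: Without parentheses, AND is evaluated before OR, so the price filter only applies to the 'Office' branch

Fix: Add parentheses around the OR so the AND applies to both alternatives

Corrected query:
SELECT id, category, price FROM products WHERE (category = 'Sports' OR category = 'Office') AND price > 474.47

Result:
id | category | price  
---+----------+--------
2  | Office   | 1466.98
4  | Office   | 1328.94
5  | Office   | 1234.12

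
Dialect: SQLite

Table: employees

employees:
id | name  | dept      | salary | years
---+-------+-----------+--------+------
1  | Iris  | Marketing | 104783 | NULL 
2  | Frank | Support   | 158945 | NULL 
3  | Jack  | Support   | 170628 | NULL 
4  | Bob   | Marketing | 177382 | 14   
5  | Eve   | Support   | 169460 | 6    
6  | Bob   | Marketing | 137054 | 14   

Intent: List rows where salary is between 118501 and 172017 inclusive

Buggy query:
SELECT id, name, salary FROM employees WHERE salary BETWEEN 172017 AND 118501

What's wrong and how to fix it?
Bug: BETWEEN expects the lower bound first; with 172017 AND 118501 the range is empty

Fix: Write BETWEEN 118501 AND 172017

Corrected query:
SELECT id, name, salary FROM employees WHERE salary BETWEEN 118501 AND 172017

Result:
id | name  | salary
---+-------+-------
2  | Frank | 158945
3  | Jack  | 170628
5  | Eve   | 169460
6  | Bob   | 137054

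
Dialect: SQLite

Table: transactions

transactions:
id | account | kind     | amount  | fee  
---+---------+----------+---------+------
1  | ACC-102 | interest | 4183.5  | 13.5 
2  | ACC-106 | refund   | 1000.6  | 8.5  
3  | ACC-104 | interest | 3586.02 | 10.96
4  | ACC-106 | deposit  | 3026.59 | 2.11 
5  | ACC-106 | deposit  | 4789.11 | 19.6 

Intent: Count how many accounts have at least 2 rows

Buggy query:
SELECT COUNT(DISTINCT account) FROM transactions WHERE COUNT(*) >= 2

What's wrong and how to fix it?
Bug: COUNT(*) cannot appear in WHERE; the per-group count doesn't exist yet

Fix: Use a subquery that GROUPs and filters with HAVING, then count its rows

Corrected query:
SELECT COUNT(*) FROM (SELECT account FROM transactions GROUP BY account HAVING COUNT(*) >= 2)

Result:
COUNT(*)
--------
1       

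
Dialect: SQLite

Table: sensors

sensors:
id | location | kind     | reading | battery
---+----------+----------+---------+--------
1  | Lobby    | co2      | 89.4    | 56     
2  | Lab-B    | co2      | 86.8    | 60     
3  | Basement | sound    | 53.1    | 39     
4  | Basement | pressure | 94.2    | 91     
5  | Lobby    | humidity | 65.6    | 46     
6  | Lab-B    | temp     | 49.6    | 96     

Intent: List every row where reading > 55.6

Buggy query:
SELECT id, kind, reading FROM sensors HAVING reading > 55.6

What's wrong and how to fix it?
Bug: This is a non-aggregate query (no GROUP BY, no aggregates), so in SQLite the HAVING clause is invalid here; a row-level condition belongs in WHERE

Fix: Replace HAVING with WHERE since the condition applies to individual rows

Corrected query:
SELECT id, kind, reading FROM sensors WHERE reading > 55.6

Result:
id | kind     | reading
---+----------+--------
1  | co2      | 89.4   
2  | co2      | 86.8   
4  | pressure | 94.2   
5  | humidity | 65.6   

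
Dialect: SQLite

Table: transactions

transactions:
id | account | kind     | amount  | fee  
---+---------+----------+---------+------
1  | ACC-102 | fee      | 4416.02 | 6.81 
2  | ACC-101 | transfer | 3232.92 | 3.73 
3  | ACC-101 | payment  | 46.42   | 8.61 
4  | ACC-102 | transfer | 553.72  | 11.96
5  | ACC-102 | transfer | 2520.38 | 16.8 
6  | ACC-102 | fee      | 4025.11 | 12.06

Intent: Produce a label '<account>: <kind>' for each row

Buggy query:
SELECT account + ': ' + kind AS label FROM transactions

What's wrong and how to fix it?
Bug: SQLite uses || for string concatenation; + coerces text to numbers (yielding 0)

Fix: Use the || operator for string concatenation

Corrected query:
SELECT account || ': ' || kind AS label FROM transactions

Result:
label            
-----------------
ACC-102: fee     
ACC-101: transfer
ACC-101: payment 
ACC-102: transfer
ACC-102: transfer
ACC-102: fee     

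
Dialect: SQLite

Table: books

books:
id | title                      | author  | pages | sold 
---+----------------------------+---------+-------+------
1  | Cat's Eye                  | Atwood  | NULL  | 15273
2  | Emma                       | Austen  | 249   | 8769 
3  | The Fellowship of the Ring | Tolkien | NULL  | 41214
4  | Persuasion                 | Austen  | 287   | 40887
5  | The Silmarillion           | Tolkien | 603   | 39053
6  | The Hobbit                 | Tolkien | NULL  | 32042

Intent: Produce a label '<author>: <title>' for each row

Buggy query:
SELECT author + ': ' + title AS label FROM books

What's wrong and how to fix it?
Bug: SQLite uses || for string concatenation; + coerces text to numbers (yielding 0)

Fix: Use the || operator for string concatenation

Corrected query:
SELECT author || ': ' || title AS label FROM books

Result:
label                              
-----------------------------------
Atwood: Cat's Eye                  
Austen: Emma                       
Tolkien: The Fellowship of the Ring
Austen: Persuasion                 
Tolkien: The Silmarillion          
Tolkien: The Hobbit                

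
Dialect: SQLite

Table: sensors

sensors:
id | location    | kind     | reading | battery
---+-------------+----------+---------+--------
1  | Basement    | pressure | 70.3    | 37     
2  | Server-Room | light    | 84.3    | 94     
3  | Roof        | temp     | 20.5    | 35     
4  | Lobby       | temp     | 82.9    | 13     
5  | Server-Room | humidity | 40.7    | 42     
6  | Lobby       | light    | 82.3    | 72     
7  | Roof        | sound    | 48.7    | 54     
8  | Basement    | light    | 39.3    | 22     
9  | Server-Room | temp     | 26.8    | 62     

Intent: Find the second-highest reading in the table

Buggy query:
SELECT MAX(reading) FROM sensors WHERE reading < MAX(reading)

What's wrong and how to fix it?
Bug: The inner MAX is an aggregate inside WHERE, which is not allowed

Fix: Put the inner MAX in a scalar subquery

Corrected query:
SELECT MAX(reading) FROM sensors WHERE reading < (SELECT MAX(reading) FROM sensors)

Result:
MAX(reading)
------------
82.9        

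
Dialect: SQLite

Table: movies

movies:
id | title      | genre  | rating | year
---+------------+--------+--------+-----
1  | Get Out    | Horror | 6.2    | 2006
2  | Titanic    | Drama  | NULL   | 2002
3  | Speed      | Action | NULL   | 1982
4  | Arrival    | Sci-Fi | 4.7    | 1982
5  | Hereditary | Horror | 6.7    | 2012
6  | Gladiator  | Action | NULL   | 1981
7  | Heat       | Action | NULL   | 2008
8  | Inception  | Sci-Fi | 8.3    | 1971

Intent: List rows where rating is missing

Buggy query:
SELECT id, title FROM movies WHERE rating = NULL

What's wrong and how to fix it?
Bug: Comparing to NULL with '=' never matches; NULL = NULL is unknown, not true

Fix: Use IS NULL to test for NULL

Corrected query:
SELECT id, title FROM movies WHERE rating IS NULL

Result:
id | title    
---+----------
2  | Titanic  
3  | Speed    
6  | Gladiator
7  | Heat     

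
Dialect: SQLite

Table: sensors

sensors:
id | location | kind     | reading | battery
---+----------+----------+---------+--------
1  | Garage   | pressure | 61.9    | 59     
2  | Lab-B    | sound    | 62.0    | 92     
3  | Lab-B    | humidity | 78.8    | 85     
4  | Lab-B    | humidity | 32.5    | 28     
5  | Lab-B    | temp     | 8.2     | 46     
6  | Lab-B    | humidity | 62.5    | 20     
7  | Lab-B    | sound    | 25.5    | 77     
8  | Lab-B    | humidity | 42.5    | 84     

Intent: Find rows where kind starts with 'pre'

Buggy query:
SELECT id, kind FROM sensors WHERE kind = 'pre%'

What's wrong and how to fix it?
Bug: '=' compares the literal string including the % character; pattern matching needs LIKE

Fix: Replace '=' with LIKE so 'pre%' is treated as a pattern

Corrected query:
SELECT id, kind FROM sensors WHERE kind LIKE 'pre%'

Result:
id | kind    
---+---------
1  | pressure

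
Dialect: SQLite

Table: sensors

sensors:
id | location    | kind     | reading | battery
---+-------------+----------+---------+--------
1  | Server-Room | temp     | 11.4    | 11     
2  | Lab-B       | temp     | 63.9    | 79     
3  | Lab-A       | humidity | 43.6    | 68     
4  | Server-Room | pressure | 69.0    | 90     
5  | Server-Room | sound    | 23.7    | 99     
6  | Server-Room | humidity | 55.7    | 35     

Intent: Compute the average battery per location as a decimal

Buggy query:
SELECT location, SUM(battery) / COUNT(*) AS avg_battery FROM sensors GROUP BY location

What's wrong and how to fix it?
Bug: SUM(battery) and COUNT(*) are both integers; the division truncates the fractional part

Fix: Multiply by 1.0 (or CAST to REAL) to force floating-point division

Corrected query:
SELECT location, SUM(battery) * 1.0 / COUNT(*) AS avg_battery FROM sensors GROUP BY location

Result:
location    | avg_battery
------------+------------
Lab-A       | 68         
Lab-B       | 79         
Server-Room | 58.75      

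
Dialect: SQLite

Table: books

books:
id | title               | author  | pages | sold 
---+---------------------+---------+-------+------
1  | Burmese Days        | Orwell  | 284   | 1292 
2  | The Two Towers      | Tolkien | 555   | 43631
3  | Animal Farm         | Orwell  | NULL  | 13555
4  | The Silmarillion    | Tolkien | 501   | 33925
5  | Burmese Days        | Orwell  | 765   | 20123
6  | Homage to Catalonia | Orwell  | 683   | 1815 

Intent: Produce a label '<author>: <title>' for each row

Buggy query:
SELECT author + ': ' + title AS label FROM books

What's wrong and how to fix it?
Bug: SQLite uses || for string concatenation; + coerces text to numbers (yielding 0)

Fix: Use the || operator for string concatenation

Corrected query:
SELECT author || ': ' || title AS label FROM books

Result:
label                      
---------------------------
Orwell: Burmese Days       
Tolkien: The Two Towers    
Orwell: Animal Farm        
Tolkien: The Silmarillion  
Orwell: Burmese Days       
Orwell: Homage to Catalonia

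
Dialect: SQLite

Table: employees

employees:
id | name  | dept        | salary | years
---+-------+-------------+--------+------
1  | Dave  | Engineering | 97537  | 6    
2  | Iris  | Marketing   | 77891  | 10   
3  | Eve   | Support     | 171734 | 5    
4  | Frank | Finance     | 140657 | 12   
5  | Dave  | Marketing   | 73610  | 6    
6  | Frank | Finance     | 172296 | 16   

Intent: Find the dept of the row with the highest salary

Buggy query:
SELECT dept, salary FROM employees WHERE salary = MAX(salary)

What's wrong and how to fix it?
Bug: MAX(salary) is an aggregate and cannot be used directly in WHERE

Fix: Wrap MAX in a scalar subquery so WHERE compares against a single value

Corrected query:
SELECT dept, salary FROM employees WHERE salary = (SELECT MAX(salary) FROM employees)

Result:
dept    | salary
--------+-------
Finance | 172296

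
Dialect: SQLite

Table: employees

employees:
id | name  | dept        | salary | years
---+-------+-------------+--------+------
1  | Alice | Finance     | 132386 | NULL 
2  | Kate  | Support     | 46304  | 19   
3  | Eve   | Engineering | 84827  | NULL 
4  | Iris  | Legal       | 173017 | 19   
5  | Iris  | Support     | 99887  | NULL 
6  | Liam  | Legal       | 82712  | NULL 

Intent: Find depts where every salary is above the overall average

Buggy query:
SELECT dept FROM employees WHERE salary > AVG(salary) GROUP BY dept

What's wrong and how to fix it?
Bug: WHERE evaluates per row before aggregation, so AVG() is unavailable

Fix: Use a subquery for AVG and a HAVING MIN(...) filter so the condition holds for every row in the group

Corrected query:
SELECT dept FROM employees GROUP BY dept HAVING MIN(salary) > (SELECT AVG(salary) FROM employees)

Result:
dept   
-------
Finance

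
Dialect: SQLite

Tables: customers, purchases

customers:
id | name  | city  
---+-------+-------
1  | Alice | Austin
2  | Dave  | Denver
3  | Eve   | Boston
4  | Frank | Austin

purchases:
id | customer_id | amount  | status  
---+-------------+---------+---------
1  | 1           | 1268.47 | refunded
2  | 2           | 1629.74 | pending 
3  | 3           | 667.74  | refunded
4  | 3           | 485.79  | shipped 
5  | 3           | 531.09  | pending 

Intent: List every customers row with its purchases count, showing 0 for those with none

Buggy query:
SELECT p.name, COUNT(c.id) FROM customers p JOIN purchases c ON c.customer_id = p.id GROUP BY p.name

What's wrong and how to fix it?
Bug: An inner join excludes parents with zero children

Fix: Switch to LEFT JOIN to retain unmatched parent rows

Corrected query:
SELECT p.name, COUNT(c.id) FROM customers p LEFT JOIN purchases c ON c.customer_id = p.id GROUP BY p.name

Result:
name  | COUNT(c.id)
------+------------
Alice | 1          
Dave  | 1          
Eve   | 3          
Frank | 0          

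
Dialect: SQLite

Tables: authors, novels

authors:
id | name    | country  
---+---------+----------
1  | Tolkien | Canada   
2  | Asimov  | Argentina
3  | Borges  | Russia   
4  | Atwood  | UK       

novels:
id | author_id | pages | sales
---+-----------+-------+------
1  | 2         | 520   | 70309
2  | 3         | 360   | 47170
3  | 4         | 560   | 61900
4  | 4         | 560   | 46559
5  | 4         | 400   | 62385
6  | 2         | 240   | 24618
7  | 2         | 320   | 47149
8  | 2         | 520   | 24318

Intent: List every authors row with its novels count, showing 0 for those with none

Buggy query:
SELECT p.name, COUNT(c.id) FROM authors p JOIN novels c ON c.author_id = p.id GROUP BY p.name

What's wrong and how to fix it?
Bug: An inner join excludes parents with zero children

Fix: Switch to LEFT JOIN to retain unmatched parent rows

Corrected query:
SELECT p.name, COUNT(c.id) FROM authors p LEFT JOIN novels c ON c.author_id = p.id GROUP BY p.name

Result:
name    | COUNT(c.id)
--------+------------
Asimov  | 4          
Atwood  | 3          
Borges  | 1          
Tolkien | 0          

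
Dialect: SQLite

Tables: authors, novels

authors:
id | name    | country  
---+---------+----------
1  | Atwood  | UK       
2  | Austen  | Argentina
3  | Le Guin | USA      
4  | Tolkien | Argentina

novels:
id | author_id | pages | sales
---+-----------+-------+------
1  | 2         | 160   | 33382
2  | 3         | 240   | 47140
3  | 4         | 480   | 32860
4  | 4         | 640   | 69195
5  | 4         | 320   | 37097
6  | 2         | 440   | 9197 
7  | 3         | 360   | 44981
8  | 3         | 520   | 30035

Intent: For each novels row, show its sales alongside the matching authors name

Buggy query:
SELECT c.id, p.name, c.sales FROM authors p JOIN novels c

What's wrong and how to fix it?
Bug: Missing join condition: each novels row is matched to all authors rows instead of just its own

Fix: Specify the join condition linking the foreign key to the parent id

Corrected query:
SELECT c.id, p.name, c.sales FROM authors p JOIN novels c ON c.author_id = p.id

Result:
id | name    | sales
---+---------+------
1  | Austen  | 33382
2  | Le Guin | 47140
3  | Tolkien | 32860
4  | Tolkien | 69195
5  | Tolkien | 37097
6  | Austen  | 9197 
7  | Le Guin | 44981
8  | Le Guin | 30035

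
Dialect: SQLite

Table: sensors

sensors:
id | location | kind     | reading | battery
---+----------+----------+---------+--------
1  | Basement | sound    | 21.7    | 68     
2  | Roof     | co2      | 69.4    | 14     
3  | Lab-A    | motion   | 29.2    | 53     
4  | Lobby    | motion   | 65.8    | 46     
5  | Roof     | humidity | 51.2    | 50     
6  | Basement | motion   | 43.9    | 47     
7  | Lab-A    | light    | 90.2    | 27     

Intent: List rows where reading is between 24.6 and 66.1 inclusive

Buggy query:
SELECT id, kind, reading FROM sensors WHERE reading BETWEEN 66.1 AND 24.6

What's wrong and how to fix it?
Bug: The bounds are reversed; BETWEEN a AND b requires a <= b to match anything

Fix: Swap the bounds so the smaller value comes first

Corrected query:
SELECT id, kind, reading FROM sensors WHERE reading BETWEEN 24.6 AND 66.1

Result:
id | kind     | reading
---+----------+--------
3  | motion   | 29.2   
4  | motion   | 65.8   
5  | humidity | 51.2   
6  | motion   | 43.9   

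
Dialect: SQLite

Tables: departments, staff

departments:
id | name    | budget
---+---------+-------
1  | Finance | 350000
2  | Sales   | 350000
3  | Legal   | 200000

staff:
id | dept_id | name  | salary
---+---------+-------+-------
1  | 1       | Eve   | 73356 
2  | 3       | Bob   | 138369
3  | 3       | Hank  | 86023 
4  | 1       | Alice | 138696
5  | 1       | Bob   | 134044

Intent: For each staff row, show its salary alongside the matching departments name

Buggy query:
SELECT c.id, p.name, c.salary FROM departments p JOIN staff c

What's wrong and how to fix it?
Bug: JOIN with no ON clause produces a cartesian product; every staff row pairs with every departments row

Fix: Specify the join condition linking the foreign key to the parent id

Corrected query:
SELECT c.id, p.name, c.salary FROM departments p JOIN staff c ON c.dept_id = p.id

Result:
id | name    | salary
---+---------+-------
1  | Finance | 73356 
2  | Legal   | 138369
3  | Legal   | 86023 
4  | Finance | 138696
5  | Finance | 134044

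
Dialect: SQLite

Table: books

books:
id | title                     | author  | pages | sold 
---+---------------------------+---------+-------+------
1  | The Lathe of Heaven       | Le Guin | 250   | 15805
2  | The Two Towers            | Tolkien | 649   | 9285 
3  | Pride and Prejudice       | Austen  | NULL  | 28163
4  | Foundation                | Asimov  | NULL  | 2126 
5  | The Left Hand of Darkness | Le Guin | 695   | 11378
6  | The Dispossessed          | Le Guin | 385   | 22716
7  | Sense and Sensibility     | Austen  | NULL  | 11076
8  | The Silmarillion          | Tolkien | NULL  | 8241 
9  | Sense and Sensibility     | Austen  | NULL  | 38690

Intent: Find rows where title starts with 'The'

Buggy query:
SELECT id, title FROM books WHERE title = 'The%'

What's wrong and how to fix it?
Bug: Wildcards only work with LIKE; '=' treats '%' as a literal character

Fix: Replace '=' with LIKE so 'The%' is treated as a pattern

Corrected query:
SELECT id, title FROM books WHERE title LIKE 'The%'

Result:
id | title                    
---+--------------------------
1  | The Lathe of Heaven      
2  | The Two Towers           
5  | The Left Hand of Darkness
6  | The Dispossessed         
8  | The Silmarillion         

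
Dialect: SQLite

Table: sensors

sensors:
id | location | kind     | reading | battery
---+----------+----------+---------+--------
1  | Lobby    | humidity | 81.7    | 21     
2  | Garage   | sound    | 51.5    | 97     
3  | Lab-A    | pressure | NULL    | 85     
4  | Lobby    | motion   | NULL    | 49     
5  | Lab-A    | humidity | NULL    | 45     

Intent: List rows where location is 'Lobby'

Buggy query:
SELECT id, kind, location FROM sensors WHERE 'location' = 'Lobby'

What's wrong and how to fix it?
Bug: 'location' in single quotes is a string literal, not the column; the comparison is literal-vs-literal and never true

Fix: Reference the column as location without single quotes

Corrected query:
SELECT id, kind, location FROM sensors WHERE location = 'Lobby'

Result:
id | kind     | location
---+----------+---------
1  | humidity | Lobby   
4  | motion   | Lobby   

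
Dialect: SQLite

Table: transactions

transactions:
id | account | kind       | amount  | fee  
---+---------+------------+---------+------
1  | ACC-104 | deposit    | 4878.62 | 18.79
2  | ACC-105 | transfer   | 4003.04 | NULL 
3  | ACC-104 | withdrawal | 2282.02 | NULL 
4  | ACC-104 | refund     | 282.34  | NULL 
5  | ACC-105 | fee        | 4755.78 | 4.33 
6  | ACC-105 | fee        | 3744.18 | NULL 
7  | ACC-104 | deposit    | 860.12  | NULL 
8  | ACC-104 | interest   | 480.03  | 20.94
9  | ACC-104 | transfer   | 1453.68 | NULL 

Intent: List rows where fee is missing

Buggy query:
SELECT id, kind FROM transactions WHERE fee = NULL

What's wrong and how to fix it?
Bug: Comparing to NULL with '=' never matches; NULL = NULL is unknown, not true

Fix: Use IS NULL to test for NULL

Corrected query:
SELECT id, kind FROM transactions WHERE fee IS NULL

Result:
id | kind      
---+-----------
2  | transfer  
3  | withdrawal
4  | refund    
6  | fee       
7  | deposit   
9  | transfer  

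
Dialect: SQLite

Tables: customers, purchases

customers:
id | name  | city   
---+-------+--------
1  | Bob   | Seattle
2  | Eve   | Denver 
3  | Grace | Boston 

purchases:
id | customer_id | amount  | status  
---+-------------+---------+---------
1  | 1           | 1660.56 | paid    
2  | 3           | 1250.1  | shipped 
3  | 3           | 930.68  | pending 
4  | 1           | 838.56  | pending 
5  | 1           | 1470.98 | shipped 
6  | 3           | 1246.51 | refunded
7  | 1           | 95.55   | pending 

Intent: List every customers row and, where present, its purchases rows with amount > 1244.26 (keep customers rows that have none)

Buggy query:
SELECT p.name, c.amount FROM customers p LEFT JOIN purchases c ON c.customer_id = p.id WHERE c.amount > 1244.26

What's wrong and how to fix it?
Bug: Filtering c.amount in WHERE discards the NULL rows produced by LEFT JOIN, turning it into an inner join

Fix: Move the right-table condition into the ON clause so unmatched parents are kept

Corrected query:
SELECT p.name, c.amount FROM customers p LEFT JOIN purchases c ON c.customer_id = p.id AND c.amount > 1244.26

Result:
name  | amount 
------+--------
Bob   | 1470.98
Bob   | 1660.56
Eve   | NULL   
Grace | 1246.51
Grace | 1250.1 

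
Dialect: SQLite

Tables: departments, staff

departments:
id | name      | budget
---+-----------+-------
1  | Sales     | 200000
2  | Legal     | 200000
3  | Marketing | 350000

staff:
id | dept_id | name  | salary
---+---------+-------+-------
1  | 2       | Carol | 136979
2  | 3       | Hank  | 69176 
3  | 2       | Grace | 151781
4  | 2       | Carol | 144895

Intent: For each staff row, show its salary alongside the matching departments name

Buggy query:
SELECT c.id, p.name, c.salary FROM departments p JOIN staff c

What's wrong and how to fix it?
Bug: JOIN with no ON clause produces a cartesian product; every staff row pairs with every departments row

Fix: Add ON c.dept_id = p.id to the JOIN

Corrected query:
SELECT c.id, p.name, c.salary FROM departments p JOIN staff c ON c.dept_id = p.id

Result:
id | name      | salary
---+-----------+-------
1  | Legal     | 136979
2  | Marketing | 69176 
3  | Legal     | 151781
4  | Legal     | 144895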